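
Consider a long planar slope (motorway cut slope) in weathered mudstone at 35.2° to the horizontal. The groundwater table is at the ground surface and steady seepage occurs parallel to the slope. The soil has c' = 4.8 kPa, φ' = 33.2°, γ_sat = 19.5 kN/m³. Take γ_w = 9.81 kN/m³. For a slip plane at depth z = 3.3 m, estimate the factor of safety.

With seepage parallel to the slope and the water table at the surface, the effective normal stress on the slip plane uses the buoyant unit weight γ' = γ_sat − γ_w while the driving shear stress uses γ_sat:
FS = [c' + γ' z cos²β tanφ'] / [γ_sat z sinβ cosβ]
γ' = 19.5 − 9.81 = 9.69 kN/m³
Numerator = 4.8 + 9.69·3.3·cos²35.2°·tan33.2° = 4.8 + 9.69·3.3·0.6677·0.6544 = 18.772 kPa
Denominator = 19.5·3.3·sin35.2°·cos35.2° = 19.5·3.3·0.5764·0.8171 = 30.311 kPa
FS = 18.772 / 30.311 = 0.619

FS = 0.62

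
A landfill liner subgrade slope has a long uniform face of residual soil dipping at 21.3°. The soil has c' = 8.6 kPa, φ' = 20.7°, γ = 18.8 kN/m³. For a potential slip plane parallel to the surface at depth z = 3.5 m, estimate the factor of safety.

For an infinite slope with a slip plane parallel to the surface (no pore pressure): FS = [c' + γz cos²β tanφ'] / [γz sinβ cosβ].
γz = 18.8·3.5 = 65.80 kN/m²
Numerator = 8.6 + 65.80·cos²21.3°·tan20.7° = 8.6 + 65.80·0.8680·0.3779 = 30.183 kPa
Denominator = 65.80·sin21.3°·cos21.3° = 65.80·0.3633·0.9317 = 22.269 kPa
FS = 30.183 / 22.269 = 1.355

FS = 1.36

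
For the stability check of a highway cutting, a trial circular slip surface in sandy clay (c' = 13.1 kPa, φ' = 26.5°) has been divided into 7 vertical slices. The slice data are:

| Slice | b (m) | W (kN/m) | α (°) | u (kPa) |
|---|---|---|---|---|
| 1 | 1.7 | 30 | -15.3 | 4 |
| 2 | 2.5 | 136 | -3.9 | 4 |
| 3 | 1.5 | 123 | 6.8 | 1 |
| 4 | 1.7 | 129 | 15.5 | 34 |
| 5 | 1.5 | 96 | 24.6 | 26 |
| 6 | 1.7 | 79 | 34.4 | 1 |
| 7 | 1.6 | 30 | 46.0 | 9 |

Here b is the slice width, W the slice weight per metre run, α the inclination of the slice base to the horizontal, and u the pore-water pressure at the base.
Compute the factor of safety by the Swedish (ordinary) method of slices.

Ordinary method of slices: FS = Σ[c'·Δl_i + (W_i cosα_i − u_i·Δl_i)·tanφ'] / Σ W_i sinα_i, with Δl_i = b_i / cosα_i.
Slice 1: Δl = 1.7/cos(-15.3°) = 1.762 m; N'_1 = 30·cos(-15.3°) − 4·1.762 = 21.9; c'Δl = 23.09; W sinα = -7.9
Slice 2: Δl = 2.5/cos(-3.9°) = 2.506 m; N'_2 = 136·cos(-3.9°) − 4·2.506 = 125.7; c'Δl = 32.83; W sinα = -9.3
Slice 3: Δl = 1.5/cos6.8° = 1.511 m; N'_3 = 123·cos6.8° − 1·1.511 = 120.6; c'Δl = 19.79; W sinα = 14.6
Slice 4: Δl = 1.7/cos15.5° = 1.764 m; N'_4 = 129·cos15.5° − 34·1.764 = 64.3; c'Δl = 23.11; W sinα = 34.5
Slice 5: Δl = 1.5/cos24.6° = 1.650 m; N'_5 = 96·cos24.6° − 26·1.650 = 44.4; c'Δl = 21.61; W sinα = 40.0
Slice 6: Δl = 1.7/cos34.4° = 2.060 m; N'_6 = 79·cos34.4° − 1·2.060 = 63.1; c'Δl = 26.99; W sinα = 44.6
Slice 7: Δl = 1.6/cos46.0° = 2.303 m; N'_7 = 30·cos46.0° − 9·2.303 = 0.1; c'Δl = 30.17; W sinα = 21.6
Σc'Δl = 177.6 kN/m; ΣN' = 440.1 kN/m; ΣW sinα = 138.0 kN/m
Resisting = 177.6 + 440.1·tan26.5° = 177.6 + 219.4 = 397.0 kN/m
FS = 397.0 / 138.0 = 2.876

FS = 2.88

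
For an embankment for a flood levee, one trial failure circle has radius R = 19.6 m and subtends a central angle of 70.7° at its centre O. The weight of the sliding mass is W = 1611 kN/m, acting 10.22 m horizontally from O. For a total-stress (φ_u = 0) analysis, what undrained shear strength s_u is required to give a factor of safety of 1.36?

s_u = 47.2 kPa

FS = s_u·L_a·R / (W·d), so s_u = FS·W·d / (L_a·R).
Arc length L_a = R·θ = 19.6·(70.7°·π/180) = 19.6·1.2339 = 24.19 m
s_u = 1.36·1611·10.22 / (24.19·19.6) = 22391.6 / 474.03 = 47.24 kPa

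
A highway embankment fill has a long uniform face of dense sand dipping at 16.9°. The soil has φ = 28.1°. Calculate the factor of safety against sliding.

FS = 1.76

For a dry cohesionless infinite slope the factor of safety is FS = tanφ / tanβ.
FS = tan28.1° / tan16.9° = 0.5340 / 0.3038 = 1.757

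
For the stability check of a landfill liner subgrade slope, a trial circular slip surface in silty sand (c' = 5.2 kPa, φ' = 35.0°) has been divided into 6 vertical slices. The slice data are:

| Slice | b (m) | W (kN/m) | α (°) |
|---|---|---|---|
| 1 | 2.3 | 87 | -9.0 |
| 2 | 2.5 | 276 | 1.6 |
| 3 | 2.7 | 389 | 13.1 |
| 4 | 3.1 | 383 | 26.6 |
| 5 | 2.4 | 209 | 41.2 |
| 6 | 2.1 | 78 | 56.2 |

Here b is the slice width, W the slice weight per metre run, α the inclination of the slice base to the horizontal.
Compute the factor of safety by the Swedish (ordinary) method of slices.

FS = 2.18

Ordinary method of slices: FS = Σ[c'·Δl_i + (W_i cosα_i)·tanφ'] / Σ W_i sinα_i, with Δl_i = b_i / cosα_i.
Slice 1: Δl = 2.3/cos(-9.0°) = 2.329 m; N'_1 = 87·cos(-9.0°) = 85.9; c'Δl = 12.11; W sinα = -13.6
Slice 2: Δl = 2.5/cos1.6° = 2.501 m; N'_2 = 276·cos1.6° = 275.9; c'Δl = 13.01; W sinα = 7.7
Slice 3: Δl = 2.7/cos13.1° = 2.772 m; N'_3 = 389·cos13.1° = 378.9; c'Δl = 14.42; W sinα = 88.2
Slice 4: Δl = 3.1/cos26.6° = 3.467 m; N'_4 = 383·cos26.6° = 342.5; c'Δl = 18.03; W sinα = 171.5
Slice 5: Δl = 2.4/cos41.2° = 3.190 m; N'_5 = 209·cos41.2° = 157.3; c'Δl = 16.59; W sinα = 137.7
Slice 6: Δl = 2.1/cos56.2° = 3.775 m; N'_6 = 78·cos56.2° = 43.4; c'Δl = 19.63; W sinα = 64.8
Σc'Δl = 93.8 kN/m; ΣN' = 1283.8 kN/m; ΣW sinα = 456.2 kN/m
Resisting = 93.8 + 1283.8·tan35.0° = 93.8 + 898.9 = 992.7 kN/m
FS = 992.7 / 456.2 = 2.176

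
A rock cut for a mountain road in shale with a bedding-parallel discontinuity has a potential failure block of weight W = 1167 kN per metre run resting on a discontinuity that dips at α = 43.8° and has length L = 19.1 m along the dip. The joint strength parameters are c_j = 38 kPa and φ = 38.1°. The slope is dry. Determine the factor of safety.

FS = 1.72

Resolving the block weight along and normal to the plane and applying the Mohr–Coulomb strength on the joint:
N' = W cosα = 1167·cos43.8° = 842.3 kN/m
Driving force T = W sinα = 1167·sin43.8° = 807.7 kN/m
Resisting force R = c_j·L + N'·tanφ = 38·19.1 + 842.3·tan38.1° = 725.8 + 660.4 = 1386.2 kN/m
FS = R / T = 1386.2 / 807.7 = 1.716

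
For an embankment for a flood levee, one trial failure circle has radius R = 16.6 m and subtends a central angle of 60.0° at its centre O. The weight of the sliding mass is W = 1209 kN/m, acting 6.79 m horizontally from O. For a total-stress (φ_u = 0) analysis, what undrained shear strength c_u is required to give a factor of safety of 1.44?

c_u = 41.0 kPa

FS = c_u·L_a·R / (W·d), so c_u = FS·W·d / (L_a·R).
Arc length L_a = R·θ = 16.6·(60.0°·π/180) = 16.6·1.0472 = 17.38 m
c_u = 1.44·1209·6.79 / (17.38·16.6) = 11821.1 / 288.57 = 40.97 kPa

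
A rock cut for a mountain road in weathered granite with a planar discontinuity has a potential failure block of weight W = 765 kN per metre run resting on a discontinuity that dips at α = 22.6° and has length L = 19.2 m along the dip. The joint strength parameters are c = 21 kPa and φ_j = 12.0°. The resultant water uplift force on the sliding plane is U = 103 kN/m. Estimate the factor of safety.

Resolving the block weight along and normal to the plane and applying the Mohr–Coulomb strength on the joint:
N' = W cosα − U = 765·cos22.6° − 103 = 603.3 kN/m
Driving force T = W sinα = 765·sin22.6° = 294.0 kN/m
Resisting force R = c·L + N'·tanφ_j = 21·19.2 + 603.3·tan12.0° = 403.2 + 128.2 = 531.4 kN/m
FS = R / T = 531.4 / 294.0 = 1.808

FS = 1.81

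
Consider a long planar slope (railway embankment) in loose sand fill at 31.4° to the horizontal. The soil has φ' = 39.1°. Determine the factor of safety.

FS = 1.33

For a dry cohesionless infinite slope the factor of safety is FS = tanφ' / tanβ.
FS = tan39.1° / tan31.4° = 0.8127 / 0.6104 = 1.331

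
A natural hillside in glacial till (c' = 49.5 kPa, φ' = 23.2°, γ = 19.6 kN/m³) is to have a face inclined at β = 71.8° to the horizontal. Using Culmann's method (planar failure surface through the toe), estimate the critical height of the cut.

Culmann's analysis gives the critical failure plane at α_cr = (β + φ')/2 = (71.8 + 23.2)/2 = 47.5°, and the critical height
H_c = (4c'/γ) · sinβ cosφ' / [1 − cos(β − φ')]
    = (4·49.5/19.6) · sin71.8°·cos23.2° / [1 − cos(48.6°)]
    = 10.102 · 0.9500·0.9191 / [1 − 0.6613]
    = 10.102 · 0.8732 / 0.3387
    = 26.04 m

H_c = 26.04 m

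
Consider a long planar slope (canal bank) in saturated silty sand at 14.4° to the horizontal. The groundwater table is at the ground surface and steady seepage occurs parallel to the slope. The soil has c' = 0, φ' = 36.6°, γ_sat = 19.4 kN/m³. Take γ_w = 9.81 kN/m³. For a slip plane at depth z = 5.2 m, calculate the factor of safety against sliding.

With seepage parallel to the slope and the water table at the surface, the effective normal stress on the slip plane uses the buoyant unit weight γ' = γ_sat − γ_w while the driving shear stress uses γ_sat:
FS = [c' + γ' z cos²β tanφ'] / [γ_sat z sinβ cosβ]
(For c' = 0 this reduces to FS = (γ'/γ_sat)·tanφ'/tanβ.)
γ' = 19.4 − 9.81 = 9.59 kN/m³
Numerator = 0.0 + 9.59·5.2·cos²14.4°·tan36.6° = 0.0 + 9.59·5.2·0.9382·0.7427 = 34.745 kPa
Denominator = 19.4·5.2·sin14.4°·cos14.4° = 19.4·5.2·0.2487·0.9686 = 24.300 kPa
FS = 34.745 / 24.300 = 1.430

FS = 1.43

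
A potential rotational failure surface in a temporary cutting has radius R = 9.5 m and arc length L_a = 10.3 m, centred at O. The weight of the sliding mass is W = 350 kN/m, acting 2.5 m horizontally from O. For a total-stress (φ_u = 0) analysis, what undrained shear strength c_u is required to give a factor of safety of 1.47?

c_u = 13.1 kPa

FS = c_u·L_a·R / (W·d), so c_u = FS·W·d / (L_a·R).
c_u = 1.47·350·2.5 / (10.30·9.5) = 1286.2 / 97.85 = 13.15 kPa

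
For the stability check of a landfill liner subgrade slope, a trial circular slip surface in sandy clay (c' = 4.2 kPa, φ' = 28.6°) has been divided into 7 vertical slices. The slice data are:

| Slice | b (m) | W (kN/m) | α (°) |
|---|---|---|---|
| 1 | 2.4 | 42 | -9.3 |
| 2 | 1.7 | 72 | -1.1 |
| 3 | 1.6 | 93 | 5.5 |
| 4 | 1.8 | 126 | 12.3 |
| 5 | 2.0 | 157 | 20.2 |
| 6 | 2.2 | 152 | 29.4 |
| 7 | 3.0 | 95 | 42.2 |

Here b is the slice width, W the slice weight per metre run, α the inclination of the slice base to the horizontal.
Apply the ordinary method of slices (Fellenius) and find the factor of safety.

FS = 1.99

Ordinary method of slices: FS = Σ[c'·Δl_i + (W_i cosα_i)·tanφ'] / Σ W_i sinα_i, with Δl_i = b_i / cosα_i.
Slice 1: Δl = 2.4/cos(-9.3°) = 2.432 m; N'_1 = 42·cos(-9.3°) = 41.4; c'Δl = 10.21; W sinα = -6.8
Slice 2: Δl = 1.7/cos(-1.1°) = 1.700 m; N'_2 = 72·cos(-1.1°) = 72.0; c'Δl = 7.14; W sinα = -1.4
Slice 3: Δl = 1.6/cos5.5° = 1.607 m; N'_3 = 93·cos5.5° = 92.6; c'Δl = 6.75; W sinα = 8.9
Slice 4: Δl = 1.8/cos12.3° = 1.842 m; N'_4 = 126·cos12.3° = 123.1; c'Δl = 7.74; W sinα = 26.8
Slice 5: Δl = 2.0/cos20.2° = 2.131 m; N'_5 = 157·cos20.2° = 147.3; c'Δl = 8.95; W sinα = 54.2
Slice 6: Δl = 2.2/cos29.4° = 2.525 m; N'_6 = 152·cos29.4° = 132.4; c'Δl = 10.61; W sinα = 74.6
Slice 7: Δl = 3.0/cos42.2° = 4.050 m; N'_7 = 95·cos42.2° = 70.4; c'Δl = 17.01; W sinα = 63.8
Σc'Δl = 68.4 kN/m; ΣN' = 679.3 kN/m; ΣW sinα = 220.2 kN/m
Resisting = 68.4 + 679.3·tan28.6° = 68.4 + 370.3 = 438.8 kN/m
FS = 438.8 / 220.2 = 1.992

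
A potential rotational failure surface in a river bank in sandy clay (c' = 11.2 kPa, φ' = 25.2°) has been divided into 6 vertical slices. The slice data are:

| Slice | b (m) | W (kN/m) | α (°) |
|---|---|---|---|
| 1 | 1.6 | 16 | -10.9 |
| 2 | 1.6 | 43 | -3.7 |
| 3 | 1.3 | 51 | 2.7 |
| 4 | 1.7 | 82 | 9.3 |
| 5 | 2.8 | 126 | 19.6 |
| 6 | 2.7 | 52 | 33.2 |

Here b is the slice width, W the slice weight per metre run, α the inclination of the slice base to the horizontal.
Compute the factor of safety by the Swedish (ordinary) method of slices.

FS = 3.79

Ordinary method of slices: FS = Σ[c'·Δl_i + (W_i cosα_i)·tanφ'] / Σ W_i sinα_i, with Δl_i = b_i / cosα_i.
Slice 1: Δl = 1.6/cos(-10.9°) = 1.629 m; N'_1 = 16·cos(-10.9°) = 15.7; c'Δl = 18.25; W sinα = -3.0
Slice 2: Δl = 1.6/cos(-3.7°) = 1.603 m; N'_2 = 43·cos(-3.7°) = 42.9; c'Δl = 17.96; W sinα = -2.8
Slice 3: Δl = 1.3/cos2.7° = 1.301 m; N'_3 = 51·cos2.7° = 50.9; c'Δl = 14.58; W sinα = 2.4
Slice 4: Δl = 1.7/cos9.3° = 1.723 m; N'_4 = 82·cos9.3° = 80.9; c'Δl = 19.29; W sinα = 13.3
Slice 5: Δl = 2.8/cos19.6° = 2.972 m; N'_5 = 126·cos19.6° = 118.7; c'Δl = 33.29; W sinα = 42.3
Slice 6: Δl = 2.7/cos33.2° = 3.227 m; N'_6 = 52·cos33.2° = 43.5; c'Δl = 36.14; W sinα = 28.5
Σc'Δl = 139.5 kN/m; ΣN' = 352.7 kN/m; ΣW sinα = 80.6 kN/m
Resisting = 139.5 + 352.7·tan25.2° = 139.5 + 166.0 = 305.5 kN/m
FS = 305.5 / 80.6 = 3.790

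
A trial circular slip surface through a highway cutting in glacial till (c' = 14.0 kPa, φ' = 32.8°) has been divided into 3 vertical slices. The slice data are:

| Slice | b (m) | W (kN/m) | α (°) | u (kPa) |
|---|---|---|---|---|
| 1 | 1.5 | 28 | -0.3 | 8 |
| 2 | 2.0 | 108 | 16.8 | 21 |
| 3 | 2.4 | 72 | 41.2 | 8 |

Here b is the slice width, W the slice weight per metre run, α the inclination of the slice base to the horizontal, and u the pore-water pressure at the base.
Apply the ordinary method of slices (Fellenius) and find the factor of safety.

FS = 2.06

Ordinary method of slices: FS = Σ[c'·Δl_i + (W_i cosα_i − u_i·Δl_i)·tanφ'] / Σ W_i sinα_i, with Δl_i = b_i / cosα_i.
Slice 1: Δl = 1.5/cos(-0.3°) = 1.500 m; N'_1 = 28·cos(-0.3°) − 8·1.500 = 16.0; c'Δl = 21.00; W sinα = -0.1
Slice 2: Δl = 2.0/cos16.8° = 2.089 m; N'_2 = 108·cos16.8° − 21·2.089 = 59.5; c'Δl = 29.25; W sinα = 31.2
Slice 3: Δl = 2.4/cos41.2° = 3.190 m; N'_3 = 72·cos41.2° − 8·3.190 = 28.7; c'Δl = 44.66; W sinα = 47.4
Σc'Δl = 94.9 kN/m; ΣN' = 104.2 kN/m; ΣW sinα = 78.5 kN/m
Resisting = 94.9 + 104.2·tan32.8° = 94.9 + 67.1 = 162.0 kN/m
FS = 162.0 / 78.5 = 2.064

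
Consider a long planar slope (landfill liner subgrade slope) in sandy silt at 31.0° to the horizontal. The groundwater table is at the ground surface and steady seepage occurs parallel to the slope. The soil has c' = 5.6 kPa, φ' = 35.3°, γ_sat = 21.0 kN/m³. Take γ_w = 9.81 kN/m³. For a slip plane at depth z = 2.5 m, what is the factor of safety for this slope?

FS = 0.87

With seepage parallel to the slope and the water table at the surface, the effective normal stress on the slip plane uses the buoyant unit weight γ' = γ_sat − γ_w while the driving shear stress uses γ_sat:
FS = [c' + γ' z cos²β tanφ'] / [γ_sat z sinβ cosβ]
γ' = 21.0 − 9.81 = 11.19 kN/m³
Numerator = 5.6 + 11.19·2.5·cos²31.0°·tan35.3° = 5.6 + 11.19·2.5·0.7347·0.7080 = 20.153 kPa
Denominator = 21.0·2.5·sin31.0°·cos31.0° = 21.0·2.5·0.5150·0.8572 = 23.177 kPa
FS = 20.153 / 23.177 = 0.870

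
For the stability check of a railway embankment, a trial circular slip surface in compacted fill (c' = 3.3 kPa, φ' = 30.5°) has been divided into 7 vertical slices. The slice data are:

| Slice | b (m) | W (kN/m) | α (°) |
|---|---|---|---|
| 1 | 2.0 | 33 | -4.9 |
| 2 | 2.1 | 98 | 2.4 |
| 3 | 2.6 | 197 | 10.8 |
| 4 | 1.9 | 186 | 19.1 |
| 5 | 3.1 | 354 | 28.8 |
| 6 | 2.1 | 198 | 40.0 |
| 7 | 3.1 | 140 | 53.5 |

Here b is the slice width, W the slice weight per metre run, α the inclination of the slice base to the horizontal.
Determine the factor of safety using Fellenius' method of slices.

Ordinary method of slices: FS = Σ[c'·Δl_i + (W_i cosα_i)·tanφ'] / Σ W_i sinα_i, with Δl_i = b_i / cosα_i.
Slice 1: Δl = 2.0/cos(-4.9°) = 2.007 m; N'_1 = 33·cos(-4.9°) = 32.9; c'Δl = 6.62; W sinα = -2.8
Slice 2: Δl = 2.1/cos2.4° = 2.102 m; N'_2 = 98·cos2.4° = 97.9; c'Δl = 6.94; W sinα = 4.1
Slice 3: Δl = 2.6/cos10.8° = 2.647 m; N'_3 = 197·cos10.8° = 193.5; c'Δl = 8.73; W sinα = 36.9
Slice 4: Δl = 1.9/cos19.1° = 2.011 m; N'_4 = 186·cos19.1° = 175.8; c'Δl = 6.64; W sinα = 60.9
Slice 5: Δl = 3.1/cos28.8° = 3.538 m; N'_5 = 354·cos28.8° = 310.2; c'Δl = 11.67; W sinα = 170.5
Slice 6: Δl = 2.1/cos40.0° = 2.741 m; N'_6 = 198·cos40.0° = 151.7; c'Δl = 9.05; W sinα = 127.3
Slice 7: Δl = 3.1/cos53.5° = 5.212 m; N'_7 = 140·cos53.5° = 83.3; c'Δl = 17.20; W sinα = 112.5
Σc'Δl = 66.8 kN/m; ΣN' = 1045.2 kN/m; ΣW sinα = 509.4 kN/m
Resisting = 66.8 + 1045.2·tan30.5° = 66.8 + 615.7 = 682.5 kN/m
FS = 682.5 / 509.4 = 1.340

FS = 1.34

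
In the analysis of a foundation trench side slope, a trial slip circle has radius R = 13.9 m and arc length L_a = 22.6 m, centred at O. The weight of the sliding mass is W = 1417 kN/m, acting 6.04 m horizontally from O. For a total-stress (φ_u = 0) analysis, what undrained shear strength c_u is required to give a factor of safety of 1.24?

FS = c_u·L_a·R / (W·d), so c_u = FS·W·d / (L_a·R).
c_u = 1.24·1417·6.04 / (22.60·13.9) = 10612.8 / 314.14 = 33.78 kPa

c_u = 33.8 kPa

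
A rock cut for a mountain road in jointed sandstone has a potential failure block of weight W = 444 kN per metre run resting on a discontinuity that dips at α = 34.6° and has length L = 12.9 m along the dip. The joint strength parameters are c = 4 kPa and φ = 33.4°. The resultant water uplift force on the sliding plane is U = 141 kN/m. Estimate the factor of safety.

FS = 0.79

Resolving the block weight along and normal to the plane and applying the Mohr–Coulomb strength on the joint:
N' = W cosα − U = 444·cos34.6° − 141 = 224.5 kN/m
Driving force T = W sinα = 444·sin34.6° = 252.1 kN/m
Resisting force R = c·L + N'·tanφ = 4·12.9 + 224.5·tan33.4° = 51.6 + 148.0 = 199.6 kN/m
FS = R / T = 199.6 / 252.1 = 0.792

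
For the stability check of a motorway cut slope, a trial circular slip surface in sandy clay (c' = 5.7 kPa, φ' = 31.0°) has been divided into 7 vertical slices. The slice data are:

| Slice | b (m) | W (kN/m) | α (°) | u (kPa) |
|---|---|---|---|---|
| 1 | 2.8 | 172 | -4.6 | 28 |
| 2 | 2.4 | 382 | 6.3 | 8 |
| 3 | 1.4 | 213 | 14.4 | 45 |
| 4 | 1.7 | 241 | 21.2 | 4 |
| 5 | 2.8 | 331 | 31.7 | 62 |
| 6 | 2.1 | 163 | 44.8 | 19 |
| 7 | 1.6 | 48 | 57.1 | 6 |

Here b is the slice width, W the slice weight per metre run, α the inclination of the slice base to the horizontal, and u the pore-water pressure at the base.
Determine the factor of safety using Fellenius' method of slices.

Ordinary method of slices: FS = Σ[c'·Δl_i + (W_i cosα_i − u_i·Δl_i)·tanφ'] / Σ W_i sinα_i, with Δl_i = b_i / cosα_i.
Slice 1: Δl = 2.8/cos(-4.6°) = 2.809 m; N'_1 = 172·cos(-4.6°) − 28·2.809 = 92.8; c'Δl = 16.01; W sinα = -13.8
Slice 2: Δl = 2.4/cos6.3° = 2.415 m; N'_2 = 382·cos6.3° − 8·2.415 = 360.4; c'Δl = 13.76; W sinα = 41.9
Slice 3: Δl = 1.4/cos14.4° = 1.445 m; N'_3 = 213·cos14.4° − 45·1.445 = 141.3; c'Δl = 8.24; W sinα = 53.0
Slice 4: Δl = 1.7/cos21.2° = 1.823 m; N'_4 = 241·cos21.2° − 4·1.823 = 217.4; c'Δl = 10.39; W sinα = 87.2
Slice 5: Δl = 2.8/cos31.7° = 3.291 m; N'_5 = 331·cos31.7° − 62·3.291 = 77.6; c'Δl = 18.76; W sinα = 173.9
Slice 6: Δl = 2.1/cos44.8° = 2.960 m; N'_6 = 163·cos44.8° − 19·2.960 = 59.4; c'Δl = 16.87; W sinα = 114.9
Slice 7: Δl = 1.6/cos57.1° = 2.946 m; N'_7 = 48·cos57.1° − 6·2.946 = 8.4; c'Δl = 16.79; W sinα = 40.3
Σc'Δl = 100.8 kN/m; ΣN' = 957.2 kN/m; ΣW sinα = 497.3 kN/m
Resisting = 100.8 + 957.2·tan31.0° = 100.8 + 575.2 = 676.0 kN/m
FS = 676.0 / 497.3 = 1.359

FS = 1.36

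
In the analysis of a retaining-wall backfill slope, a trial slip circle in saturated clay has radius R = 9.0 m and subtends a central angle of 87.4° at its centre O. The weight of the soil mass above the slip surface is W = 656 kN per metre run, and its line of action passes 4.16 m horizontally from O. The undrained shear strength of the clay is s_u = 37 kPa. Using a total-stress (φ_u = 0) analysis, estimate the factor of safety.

Taking moments about the centre O, the resisting moment is provided by the undrained shear strength acting along the arc:
Arc length L_a = R·θ = 9.0·(87.4°·π/180) = 9.0·1.5254 = 13.73 m
M_R = s_u·L_a·R = 37·13.73·9.0 = 4571.7 kN·m/m
M_D = W·d = 656·4.16 = 2729.0 kN·m/m
FS = M_R / M_D = 4571.7 / 2729.0 = 1.675

FS = 1.68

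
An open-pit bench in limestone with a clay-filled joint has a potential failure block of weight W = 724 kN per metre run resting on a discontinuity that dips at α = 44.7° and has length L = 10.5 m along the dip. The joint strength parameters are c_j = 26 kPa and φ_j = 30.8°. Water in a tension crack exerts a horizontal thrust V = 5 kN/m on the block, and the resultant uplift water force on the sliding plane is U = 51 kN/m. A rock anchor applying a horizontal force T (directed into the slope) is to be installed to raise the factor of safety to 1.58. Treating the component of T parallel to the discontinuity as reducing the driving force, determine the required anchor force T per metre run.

Resolving forces along and normal to the sliding plane, with the horizontal anchor force T adding T·sinα to the effective normal force and T·cosα acting up the plane against the driving force:
FS = [c_jL + (W cosα − U − V sinα + T sinα) tanφ_j] / [W sinα + V cosα − T cosα]
Without the anchor: N' = 460.1 kN/m, driving T_d = 512.8 kN/m, resisting R = 26·10.5 + 460.1·tan30.8° = 547.3 kN/m, FS = 1.07.
Setting FS = 1.58 and solving for T:
1.58·(512.8 − T cos44.7°) = 547.3 + T sin44.7°·tan30.8°
T·(sin44.7°·tan30.8° + 1.58·cos44.7°) = 1.58·512.8 − 547.3
T·(0.7034·0.5961 + 1.58·0.7108) = 810.2 − 547.3 = 263.0
T·1.5424 = 263.0
T = 170.5 kN/m

T = 170 kN/m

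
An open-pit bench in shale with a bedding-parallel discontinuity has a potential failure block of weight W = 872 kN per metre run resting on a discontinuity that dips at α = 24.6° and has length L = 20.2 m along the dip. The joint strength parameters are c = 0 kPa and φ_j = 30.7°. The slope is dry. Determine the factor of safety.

Resolving the block weight along and normal to the plane and applying the Mohr–Coulomb strength on the joint:
N' = W cosα = 872·cos24.6° = 792.9 kN/m
Driving force T = W sinα = 872·sin24.6° = 363.0 kN/m
Resisting force R = c·L + N'·tanφ_j = 0·20.2 + 792.9·tan30.7° = 0.0 + 470.8 = 470.8 kN/m
FS = R / T = 470.8 / 363.0 = 1.297

FS = 1.30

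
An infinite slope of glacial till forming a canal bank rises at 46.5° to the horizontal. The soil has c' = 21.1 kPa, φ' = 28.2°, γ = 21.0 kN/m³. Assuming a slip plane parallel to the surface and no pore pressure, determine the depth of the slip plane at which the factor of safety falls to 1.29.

Setting FS = 1.29 in FS = [c' + γz cos²β tanφ'] / [γz sinβ cosβ] and solving for z:
z = c' / [γ cosβ (FS·sinβ − cosβ·tanφ')]
  = 21.1 / [21.0·cos46.5°·(1.29·sin46.5° − cos46.5°·tan28.2°)]
  = 21.1 / [21.0·0.6884·(1.29·0.7254 − 0.6884·0.5362)]
  = 21.1 / 8.1910 = 2.576 m

z = 2.58 m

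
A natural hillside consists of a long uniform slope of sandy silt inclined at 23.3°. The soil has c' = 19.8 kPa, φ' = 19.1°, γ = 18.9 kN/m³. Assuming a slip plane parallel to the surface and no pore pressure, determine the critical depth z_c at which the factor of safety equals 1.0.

Setting FS = 1.00 in FS = [c' + γz cos²β tanφ'] / [γz sinβ cosβ] and solving for z:
z = c' / [γ cosβ (FS·sinβ − cosβ·tanφ')]
  = 19.8 / [18.9·cos23.3°·(1.00·sin23.3° − cos23.3°·tan19.1°)]
  = 19.8 / [18.9·0.9184·(1.00·0.3955 − 0.9184·0.3463)]
  = 19.8 / 1.3454 = 14.717 m

z_c = 14.72 m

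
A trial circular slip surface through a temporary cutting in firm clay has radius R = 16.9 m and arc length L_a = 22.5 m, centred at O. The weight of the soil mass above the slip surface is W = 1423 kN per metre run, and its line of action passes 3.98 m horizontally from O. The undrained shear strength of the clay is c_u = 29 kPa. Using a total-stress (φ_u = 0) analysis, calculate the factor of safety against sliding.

FS = 1.95

Taking moments about the centre O, the resisting moment is provided by the undrained shear strength acting along the arc:
M_R = c_u·L_a·R = 29·22.50·16.9 = 11027.2 kN·m/m
M_D = W·d = 1423·3.98 = 5663.5 kN·m/m
FS = M_R / M_D = 11027.2 / 5663.5 = 1.947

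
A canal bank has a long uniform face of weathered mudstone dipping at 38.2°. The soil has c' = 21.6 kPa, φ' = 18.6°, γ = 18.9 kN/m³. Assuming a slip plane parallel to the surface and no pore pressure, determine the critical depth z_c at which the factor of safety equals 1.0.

Setting FS = 1.00 in FS = [c' + γz cos²β tanφ'] / [γz sinβ cosβ] and solving for z:
z = c' / [γ cosβ (FS·sinβ − cosβ·tanφ')]
  = 21.6 / [18.9·cos38.2°·(1.00·sin38.2° − cos38.2°·tan18.6°)]
  = 21.6 / [18.9·0.7859·(1.00·0.6184 − 0.7859·0.3365)]
  = 21.6 / 5.2569 = 4.109 m

z_c = 4.11 m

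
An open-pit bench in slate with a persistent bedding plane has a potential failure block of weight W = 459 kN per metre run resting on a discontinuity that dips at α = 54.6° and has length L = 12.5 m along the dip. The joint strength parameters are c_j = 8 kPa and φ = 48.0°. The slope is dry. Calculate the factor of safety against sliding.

Resolving the block weight along and normal to the plane and applying the Mohr–Coulomb strength on the joint:
N' = W cosα = 459·cos54.6° = 265.9 kN/m
Driving force T = W sinα = 459·sin54.6° = 374.1 kN/m
Resisting force R = c_j·L + N'·tanφ = 8·12.5 + 265.9·tan48.0° = 100.0 + 295.3 = 395.3 kN/m
FS = R / T = 395.3 / 374.1 = 1.057

FS = 1.06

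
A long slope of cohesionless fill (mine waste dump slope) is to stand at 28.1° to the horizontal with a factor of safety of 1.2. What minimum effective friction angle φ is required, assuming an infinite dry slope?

FS = tanφ/tanβ ⇒ tanφ = FS · tanβ = 1.2 · tan28.1° = 0.6407
φ = arctan(0.6407) = 32.65°

φ = 32.6°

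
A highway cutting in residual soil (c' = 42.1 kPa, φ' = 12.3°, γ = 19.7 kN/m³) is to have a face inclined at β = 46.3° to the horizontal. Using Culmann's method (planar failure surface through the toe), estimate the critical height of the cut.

Culmann's analysis gives the critical failure plane at α_cr = (β + φ')/2 = (46.3 + 12.3)/2 = 29.3°, and the critical height
H_c = (4c'/γ) · sinβ cosφ' / [1 − cos(β − φ')]
    = (4·42.1/19.7) · sin46.3°·cos12.3° / [1 − cos(34.0°)]
    = 8.548 · 0.7230·0.9770 / [1 − 0.8290]
    = 8.548 · 0.7064 / 0.1710
    = 35.32 m

H_c = 35.32 m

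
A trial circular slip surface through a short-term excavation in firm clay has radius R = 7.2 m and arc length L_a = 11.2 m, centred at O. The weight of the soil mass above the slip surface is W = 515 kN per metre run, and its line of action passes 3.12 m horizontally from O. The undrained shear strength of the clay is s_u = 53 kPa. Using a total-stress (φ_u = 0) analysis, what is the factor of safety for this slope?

Taking moments about the centre O, the resisting moment is provided by the undrained shear strength acting along the arc:
M_R = s_u·L_a·R = 53·11.20·7.2 = 4273.9 kN·m/m
M_D = W·d = 515·3.12 = 1606.8 kN·m/m
FS = M_R / M_D = 4273.9 / 1606.8 = 2.660

FS = 2.66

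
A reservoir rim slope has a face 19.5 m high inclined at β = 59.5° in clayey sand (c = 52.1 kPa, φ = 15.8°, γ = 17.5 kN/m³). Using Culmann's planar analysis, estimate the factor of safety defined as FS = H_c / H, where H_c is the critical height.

FS = 1.83

H_c = (4c/γ) · sinβ cosφ / [1 − cos(β − φ)]
    = (4·52.1/17.5) · sin59.5°·cos15.8° / [1 − cos43.7°]
    = 11.909 · 0.8291 / 0.2770 = 35.64 m
FS = H_c / H = 35.64 / 19.5 = 1.828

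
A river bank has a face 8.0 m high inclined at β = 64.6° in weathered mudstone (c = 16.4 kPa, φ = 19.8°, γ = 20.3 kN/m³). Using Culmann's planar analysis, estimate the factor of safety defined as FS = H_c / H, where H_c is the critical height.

H_c = (4c/γ) · sinβ cosφ / [1 − cos(β − φ)]
    = (4·16.4/20.3) · sin64.6°·cos19.8° / [1 − cos44.8°]
    = 3.232 · 0.8499 / 0.2904 = 9.46 m
FS = H_c / H = 9.46 / 8.0 = 1.182

FS = 1.18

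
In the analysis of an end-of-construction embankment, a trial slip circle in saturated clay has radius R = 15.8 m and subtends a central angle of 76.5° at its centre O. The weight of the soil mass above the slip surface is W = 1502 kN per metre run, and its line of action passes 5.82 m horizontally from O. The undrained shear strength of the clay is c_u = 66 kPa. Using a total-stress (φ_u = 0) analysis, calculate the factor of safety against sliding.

FS = 2.52

Taking moments about the centre O, the resisting moment is provided by the undrained shear strength acting along the arc:
Arc length L_a = R·θ = 15.8·(76.5°·π/180) = 15.8·1.3352 = 21.10 m
M_R = c_u·L_a·R = 66·21.10·15.8 = 21998.7 kN·m/m
M_D = W·d = 1502·5.82 = 8741.6 kN·m/m
FS = M_R / M_D = 21998.7 / 8741.6 = 2.517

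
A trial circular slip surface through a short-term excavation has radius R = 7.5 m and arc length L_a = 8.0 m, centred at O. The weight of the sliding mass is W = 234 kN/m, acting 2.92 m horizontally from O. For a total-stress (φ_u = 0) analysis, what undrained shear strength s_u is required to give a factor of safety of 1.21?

FS = s_u·L_a·R / (W·d), so s_u = FS·W·d / (L_a·R).
s_u = 1.21·234·2.92 / (8.00·7.5) = 826.8 / 60.00 = 13.78 kPa

s_u = 13.8 kPa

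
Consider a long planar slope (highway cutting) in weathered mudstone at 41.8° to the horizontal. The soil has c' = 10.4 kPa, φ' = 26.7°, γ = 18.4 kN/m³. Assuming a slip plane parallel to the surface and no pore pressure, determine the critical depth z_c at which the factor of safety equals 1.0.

Setting FS = 1.00 in FS = [c' + γz cos²β tanφ'] / [γz sinβ cosβ] and solving for z:
z = c' / [γ cosβ (FS·sinβ − cosβ·tanφ')]
  = 10.4 / [18.4·cos41.8°·(1.00·sin41.8° − cos41.8°·tan26.7°)]
  = 10.4 / [18.4·0.7455·(1.00·0.6665 − 0.7455·0.5029)]
  = 10.4 / 3.9998 = 2.600 m

z_c = 2.60 m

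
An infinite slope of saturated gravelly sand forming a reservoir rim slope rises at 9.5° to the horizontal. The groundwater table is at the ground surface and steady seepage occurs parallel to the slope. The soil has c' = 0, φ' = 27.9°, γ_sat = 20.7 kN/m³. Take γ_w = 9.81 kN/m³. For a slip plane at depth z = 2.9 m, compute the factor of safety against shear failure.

With seepage parallel to the slope and the water table at the surface, the effective normal stress on the slip plane uses the buoyant unit weight γ' = γ_sat − γ_w while the driving shear stress uses γ_sat:
FS = [c' + γ' z cos²β tanφ'] / [γ_sat z sinβ cosβ]
(For c' = 0 this reduces to FS = (γ'/γ_sat)·tanφ'/tanβ.)
γ' = 20.7 − 9.81 = 10.89 kN/m³
Numerator = 0.0 + 10.89·2.9·cos²9.5°·tan27.9° = 0.0 + 10.89·2.9·0.9728·0.5295 = 16.266 kPa
Denominator = 20.7·2.9·sin9.5°·cos9.5° = 20.7·2.9·0.1650·0.9863 = 9.772 kPa
FS = 16.266 / 9.772 = 1.665

FS = 1.66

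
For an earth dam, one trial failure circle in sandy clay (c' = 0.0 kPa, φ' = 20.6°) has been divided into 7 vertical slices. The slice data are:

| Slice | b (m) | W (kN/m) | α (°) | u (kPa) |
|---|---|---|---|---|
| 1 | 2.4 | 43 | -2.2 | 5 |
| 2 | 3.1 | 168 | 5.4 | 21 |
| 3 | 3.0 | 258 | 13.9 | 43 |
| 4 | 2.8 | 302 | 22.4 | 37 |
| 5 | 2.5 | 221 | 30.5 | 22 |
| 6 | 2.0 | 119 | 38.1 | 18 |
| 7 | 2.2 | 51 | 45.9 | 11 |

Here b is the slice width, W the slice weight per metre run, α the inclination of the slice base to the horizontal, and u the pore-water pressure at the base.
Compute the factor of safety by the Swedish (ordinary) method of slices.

Ordinary method of slices: FS = Σ[c'·Δl_i + (W_i cosα_i − u_i·Δl_i)·tanφ'] / Σ W_i sinα_i, with Δl_i = b_i / cosα_i.
Slice 1: Δl = 2.4/cos(-2.2°) = 2.402 m; N'_1 = 43·cos(-2.2°) − 5·2.402 = 31.0; c'Δl = 0.00; W sinα = -1.7
Slice 2: Δl = 3.1/cos5.4° = 3.114 m; N'_2 = 168·cos5.4° − 21·3.114 = 101.9; c'Δl = 0.00; W sinα = 15.8
Slice 3: Δl = 3.0/cos13.9° = 3.091 m; N'_3 = 258·cos13.9° − 43·3.091 = 117.6; c'Δl = 0.00; W sinα = 62.0
Slice 4: Δl = 2.8/cos22.4° = 3.029 m; N'_4 = 302·cos22.4° − 37·3.029 = 167.2; c'Δl = 0.00; W sinα = 115.1
Slice 5: Δl = 2.5/cos30.5° = 2.901 m; N'_5 = 221·cos30.5° − 22·2.901 = 126.6; c'Δl = 0.00; W sinα = 112.2
Slice 6: Δl = 2.0/cos38.1° = 2.542 m; N'_6 = 119·cos38.1° − 18·2.542 = 47.9; c'Δl = 0.00; W sinα = 73.4
Slice 7: Δl = 2.2/cos45.9° = 3.161 m; N'_7 = 51·cos45.9° − 11·3.161 = 0.7; c'Δl = 0.00; W sinα = 36.6
Σc'Δl = 0.0 kN/m; ΣN' = 592.7 kN/m; ΣW sinα = 413.4 kN/m
Resisting = 0.0 + 592.7·tan20.6° = 0.0 + 222.8 = 222.8 kN/m
FS = 222.8 / 413.4 = 0.539

FS = 0.54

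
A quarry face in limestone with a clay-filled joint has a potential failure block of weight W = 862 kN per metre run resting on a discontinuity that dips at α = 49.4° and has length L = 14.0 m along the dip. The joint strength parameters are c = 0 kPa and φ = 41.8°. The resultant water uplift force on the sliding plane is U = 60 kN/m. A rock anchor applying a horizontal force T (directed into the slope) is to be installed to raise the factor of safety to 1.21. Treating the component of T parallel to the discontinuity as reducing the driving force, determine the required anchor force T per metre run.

Resolving forces along and normal to the sliding plane, with the horizontal anchor force T adding T·sinα to the effective normal force and T·cosα acting up the plane against the driving force:
FS = [cL + (W cosα − U + T sinα) tanφ] / [W sinα − T cosα]
Without the anchor: N' = 501.0 kN/m, driving T_d = 654.5 kN/m, resisting R = 0·14.0 + 501.0·tan41.8° = 447.9 kN/m, FS = 0.68.
Setting FS = 1.21 and solving for T:
1.21·(654.5 − T cos49.4°) = 447.9 + T sin49.4°·tan41.8°
T·(sin49.4°·tan41.8° + 1.21·cos49.4°) = 1.21·654.5 − 447.9
T·(0.7593·0.8941 + 1.21·0.6508) = 791.9 − 447.9 = 344.0
T·1.4663 = 344.0
T = 234.6 kN/m

T = 235 kN/m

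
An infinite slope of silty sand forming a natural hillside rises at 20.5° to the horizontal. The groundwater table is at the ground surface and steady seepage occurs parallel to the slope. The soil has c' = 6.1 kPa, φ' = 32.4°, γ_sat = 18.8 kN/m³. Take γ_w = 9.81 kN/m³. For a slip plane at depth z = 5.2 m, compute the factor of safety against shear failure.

With seepage parallel to the slope and the water table at the surface, the effective normal stress on the slip plane uses the buoyant unit weight γ' = γ_sat − γ_w while the driving shear stress uses γ_sat:
FS = [c' + γ' z cos²β tanφ'] / [γ_sat z sinβ cosβ]
γ' = 18.8 − 9.81 = 8.99 kN/m³
Numerator = 6.1 + 8.99·5.2·cos²20.5°·tan32.4° = 6.1 + 8.99·5.2·0.8774·0.6346 = 32.129 kPa
Denominator = 18.8·5.2·sin20.5°·cos20.5° = 18.8·5.2·0.3502·0.9367 = 32.068 kPa
FS = 32.129 / 32.068 = 1.002

FS = 1.00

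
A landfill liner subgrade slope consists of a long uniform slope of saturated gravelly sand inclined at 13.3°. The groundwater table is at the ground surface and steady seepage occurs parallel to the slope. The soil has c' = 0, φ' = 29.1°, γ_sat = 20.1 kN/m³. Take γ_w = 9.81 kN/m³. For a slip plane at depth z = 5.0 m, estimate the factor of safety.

With seepage parallel to the slope and the water table at the surface, the effective normal stress on the slip plane uses the buoyant unit weight γ' = γ_sat − γ_w while the driving shear stress uses γ_sat:
FS = [c' + γ' z cos²β tanφ'] / [γ_sat z sinβ cosβ]
(For c' = 0 this reduces to FS = (γ'/γ_sat)·tanφ'/tanβ.)
γ' = 20.1 − 9.81 = 10.29 kN/m³
Numerator = 0.0 + 10.29·5.0·cos²13.3°·tan29.1° = 0.0 + 10.29·5.0·0.9471·0.5566 = 27.121 kPa
Denominator = 20.1·5.0·sin13.3°·cos13.3° = 20.1·5.0·0.2300·0.9732 = 22.500 kPa
FS = 27.121 / 22.500 = 1.205

FS = 1.21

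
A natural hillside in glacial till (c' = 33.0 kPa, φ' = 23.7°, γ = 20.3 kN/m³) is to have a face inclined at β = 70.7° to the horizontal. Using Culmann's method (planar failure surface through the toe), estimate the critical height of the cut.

Culmann's analysis gives the critical failure plane at α_cr = (β + φ')/2 = (70.7 + 23.7)/2 = 47.2°, and the critical height
H_c = (4c'/γ) · sinβ cosφ' / [1 − cos(β − φ')]
    = (4·33.0/20.3) · sin70.7°·cos23.7° / [1 − cos(47.0°)]
    = 6.502 · 0.9438·0.9157 / [1 − 0.6820]
    = 6.502 · 0.8642 / 0.3180
    = 17.67 m

H_c = 17.67 m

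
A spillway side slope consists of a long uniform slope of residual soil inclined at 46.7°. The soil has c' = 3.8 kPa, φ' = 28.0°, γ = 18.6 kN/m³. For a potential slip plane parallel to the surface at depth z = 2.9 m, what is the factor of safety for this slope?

FS = 0.64

For an infinite slope with a slip plane parallel to the surface (no pore pressure): FS = [c' + γz cos²β tanφ'] / [γz sinβ cosβ].
γz = 18.6·2.9 = 53.94 kN/m²
Numerator = 3.8 + 53.94·cos²46.7°·tan28.0° = 3.8 + 53.94·0.4703·0.5317 = 17.290 kPa
Denominator = 53.94·sin46.7°·cos46.7° = 53.94·0.7278·0.6858 = 26.923 kPa
FS = 17.290 / 26.923 = 0.642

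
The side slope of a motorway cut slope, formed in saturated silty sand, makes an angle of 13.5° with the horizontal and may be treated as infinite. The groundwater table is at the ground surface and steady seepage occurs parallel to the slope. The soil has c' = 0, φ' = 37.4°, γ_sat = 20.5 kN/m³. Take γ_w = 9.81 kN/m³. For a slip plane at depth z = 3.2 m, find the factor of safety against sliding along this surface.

FS = 1.66

With seepage parallel to the slope and the water table at the surface, the effective normal stress on the slip plane uses the buoyant unit weight γ' = γ_sat − γ_w while the driving shear stress uses γ_sat:
FS = [c' + γ' z cos²β tanφ'] / [γ_sat z sinβ cosβ]
(For c' = 0 this reduces to FS = (γ'/γ_sat)·tanφ'/tanβ.)
γ' = 20.5 − 9.81 = 10.69 kN/m³
Numerator = 0.0 + 10.69·3.2·cos²13.5°·tan37.4° = 0.0 + 10.69·3.2·0.9455·0.7646 = 24.729 kPa
Denominator = 20.5·3.2·sin13.5°·cos13.5° = 20.5·3.2·0.2334·0.9724 = 14.891 kPa
FS = 24.729 / 14.891 = 1.661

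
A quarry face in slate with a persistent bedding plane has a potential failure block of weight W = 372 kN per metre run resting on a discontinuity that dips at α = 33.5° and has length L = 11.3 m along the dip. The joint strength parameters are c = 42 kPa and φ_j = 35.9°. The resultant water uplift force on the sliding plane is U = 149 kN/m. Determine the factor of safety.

Resolving the block weight along and normal to the plane and applying the Mohr–Coulomb strength on the joint:
N' = W cosα − U = 372·cos33.5° − 149 = 161.2 kN/m
Driving force T = W sinα = 372·sin33.5° = 205.3 kN/m
Resisting force R = c·L + N'·tanφ_j = 42·11.3 + 161.2·tan35.9° = 474.6 + 116.7 = 591.3 kN/m
FS = R / T = 591.3 / 205.3 = 2.880

FS = 2.88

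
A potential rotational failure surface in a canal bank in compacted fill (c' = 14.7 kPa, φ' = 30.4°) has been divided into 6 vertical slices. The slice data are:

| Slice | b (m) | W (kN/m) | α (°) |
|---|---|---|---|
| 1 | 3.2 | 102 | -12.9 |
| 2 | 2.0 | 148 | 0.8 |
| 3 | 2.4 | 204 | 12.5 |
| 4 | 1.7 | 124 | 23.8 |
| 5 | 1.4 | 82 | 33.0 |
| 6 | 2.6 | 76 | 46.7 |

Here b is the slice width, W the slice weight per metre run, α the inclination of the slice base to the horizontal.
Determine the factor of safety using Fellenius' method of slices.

Ordinary method of slices: FS = Σ[c'·Δl_i + (W_i cosα_i)·tanφ'] / Σ W_i sinα_i, with Δl_i = b_i / cosα_i.
Slice 1: Δl = 3.2/cos(-12.9°) = 3.283 m; N'_1 = 102·cos(-12.9°) = 99.4; c'Δl = 48.26; W sinα = -22.8
Slice 2: Δl = 2.0/cos0.8° = 2.000 m; N'_2 = 148·cos0.8° = 148.0; c'Δl = 29.40; W sinα = 2.1
Slice 3: Δl = 2.4/cos12.5° = 2.458 m; N'_3 = 204·cos12.5° = 199.2; c'Δl = 36.14; W sinα = 44.2
Slice 4: Δl = 1.7/cos23.8° = 1.858 m; N'_4 = 124·cos23.8° = 113.5; c'Δl = 27.31; W sinα = 50.0
Slice 5: Δl = 1.4/cos33.0° = 1.669 m; N'_5 = 82·cos33.0° = 68.8; c'Δl = 24.54; W sinα = 44.7
Slice 6: Δl = 2.6/cos46.7° = 3.791 m; N'_6 = 76·cos46.7° = 52.1; c'Δl = 55.73; W sinα = 55.3
Σc'Δl = 221.4 kN/m; ΣN' = 680.9 kN/m; ΣW sinα = 173.5 kN/m
Resisting = 221.4 + 680.9·tan30.4° = 221.4 + 399.5 = 620.9 kN/m
FS = 620.9 / 173.5 = 3.579

FS = 3.58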